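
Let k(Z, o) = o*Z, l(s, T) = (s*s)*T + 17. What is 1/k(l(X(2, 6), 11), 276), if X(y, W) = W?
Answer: 1/113988 ≈ 8.7729e-6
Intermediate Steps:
l(s, T) = 17 + T*s² (l(s, T) = s²*T + 17 = T*s² + 17 = 17 + T*s²)
k(Z, o) = Z*o
1/k(l(X(2, 6), 11), 276) = 1/((17 + 11*6²)*276) = 1/((17 + 11*36)*276) = 1/((17 + 396)*276) = 1/(413*276) = 1/113988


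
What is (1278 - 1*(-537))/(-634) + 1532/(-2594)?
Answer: -2839699/822298 ≈ -3.4534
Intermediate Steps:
(1278 - 1*(-537))/(-634) + 1532/(-2594) = (1278 + 537)*(-1/634) + 1532*(-1/2594) = 1815*(-1/634) - 766/1297 = -1815/634 - 766/1297 = -2839699/822298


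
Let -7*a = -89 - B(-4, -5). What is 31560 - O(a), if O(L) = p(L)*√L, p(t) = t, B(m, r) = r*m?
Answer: 31560 - 109*√763/49 ≈ 31499.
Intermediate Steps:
B(m, r) = m*r
a = 109/7 (a = -(-89 - (-4)*(-5))/7 = -(-89 - 1*20)/7 = -(-89 - 20)/7 = -⅐*(-109) = 109/7 ≈ 15.571)
O(L) = L^(3/2) (O(L) = L*√L = L^(3/2))
31560 - O(a) = 31560 - (109/7)^(3/2) = 31560 - 109*√763/49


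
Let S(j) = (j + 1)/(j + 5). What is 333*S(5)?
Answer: 999/5 ≈ 199.80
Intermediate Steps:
S(j) = (1 + j)/(5 + j)
333*S(5) = 333*((1 + 5)/(5 + 5)) = 333*(6/10) = 333*((⅒)*6) = 333*(⅗) = 999/5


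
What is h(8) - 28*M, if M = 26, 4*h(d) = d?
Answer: -726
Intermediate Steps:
h(d) = d/4
h(8) - 28*M = (1/4)*8 - 28*26 = 2 - 728 = -726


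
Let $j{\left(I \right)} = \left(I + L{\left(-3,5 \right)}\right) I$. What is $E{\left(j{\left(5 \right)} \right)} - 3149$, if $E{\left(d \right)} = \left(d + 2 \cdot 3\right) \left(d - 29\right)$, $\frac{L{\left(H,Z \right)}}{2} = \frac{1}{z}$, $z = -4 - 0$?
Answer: $- \frac{13337}{4} \approx -3334.3$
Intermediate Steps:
$z = -4$ ($z = -4 + 0 = -4$)
$L{\left(H,Z \right)} = - \frac{1}{2}$ ($L{\left(H,Z \right)} = \frac{2}{-4} = 2 \left(- \frac{1}{4}\right) = - \frac{1}{2}$)
$j{\left(I \right)} = I \left(- \frac{1}{2} + I\right)$ ($j{\left(I \right)} = \left(I - \frac{1}{2}\right) I = \left(- \frac{1}{2} + I\right) I = I \left(- \frac{1}{2} + I\right)$)
$E{\left(d \right)} = \left(-29 + d\right) \left(6 + d\right)$ ($E{\left(d \right)} = \left(d + 6\right) \left(-29 + d\right) = \left(6 + d\right) \left(-29 + d\right) = \left(-29 + d\right) \left(6 + d\right)$)
$E{\left(j{\left(5 \right)} \right)} - 3149 = \left(-174 + \left(5 \left(- \frac{1}{2} + 5\right)\right)^{2} - 23 \cdot 5 \left(- \frac{1}{2} + 5\right)\right) - 3149 = \left(-174 + \left(5 \cdot \frac{9}{2}\right)^{2} - 23 \cdot 5 \cdot \frac{9}{2}\right) - 3149 = \left(-174 + \left(\frac{45}{2}\right)^{2} - \frac{1035}{2}\right) - 3149 = \left(-174 + \frac{2025}{4} - \frac{1035}{2}\right) - 3149 = - \frac{741}{4} - 3149 = - \frac{13337}{4}$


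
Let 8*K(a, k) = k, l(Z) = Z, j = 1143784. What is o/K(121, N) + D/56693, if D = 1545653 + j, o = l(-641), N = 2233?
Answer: 816398731/18085067 ≈ 45.142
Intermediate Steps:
K(a, k) = k/8
o = -641
D = 2689437 (D = 1545653 + 1143784 = 2689437)
o/K(121, N) + D/56693 = -641/((⅛)*2233) + 2689437/56693 = -641/2233/8 + 2689437*(1/56693) = -641*8/2233 + 2689437/56693 = -5128/2233 + 2689437/56693 = 816398731/18085067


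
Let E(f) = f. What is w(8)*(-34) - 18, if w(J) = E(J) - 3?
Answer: -188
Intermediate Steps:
w(J) = -3 + J (w(J) = J - 3 = -3 + J)
w(8)*(-34) - 18 = (-3 + 8)*(-34) - 18 = 5*(-34) - 18 = -170 - 18 = -188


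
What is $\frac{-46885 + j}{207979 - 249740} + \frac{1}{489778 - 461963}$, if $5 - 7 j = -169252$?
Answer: $\frac{4421152797}{8131075505} \approx 0.54374$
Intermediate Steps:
$j = \frac{169257}{7}$ ($j = \frac{5}{7} - - \frac{169252}{7} = \frac{5}{7} + \frac{169252}{7} = \frac{169257}{7} \approx 24180.0$)
$\frac{-46885 + j}{207979 - 249740} + \frac{1}{489778 - 461963} = \frac{-46885 + \frac{169257}{7}}{207979 - 249740} + \frac{1}{489778 - 461963} = - \frac{158938}{7 \left(-41761\right)} + \frac{1}{27815} = \left(- \frac{158938}{7}\right) \left(- \frac{1}{41761}\right) + \frac{1}{27815} = \frac{158938}{292327} + \frac{1}{27815} = \frac{4421152797}{8131075505}$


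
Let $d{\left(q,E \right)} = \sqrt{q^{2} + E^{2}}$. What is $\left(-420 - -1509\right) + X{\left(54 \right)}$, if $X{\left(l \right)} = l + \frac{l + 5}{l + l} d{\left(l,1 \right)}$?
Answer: $1143 + \frac{59 \sqrt{2917}}{108} \approx 1172.5$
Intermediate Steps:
$d{\left(q,E \right)} = \sqrt{E^{2} + q^{2}}$
$X{\left(l \right)} = l + \frac{\sqrt{1 + l^{2}} \left(5 + l\right)}{2 l}$ ($X{\left(l \right)} = l + \frac{l + 5}{l + l} \sqrt{1^{2} + l^{2}} = l + \frac{5 + l}{2 l} \sqrt{1 + l^{2}} = l + \frac{\sqrt{1 + l^{2}} \left(5 + l\right)}{2 l}$)
$\left(-420 - -1509\right) + X{\left(54 \right)} = \left(-420 - -1509\right) + \left(54 + \frac{\sqrt{1 + 54^{2}}}{2} + \frac{5 \sqrt{1 + 54^{2}}}{2 \cdot 54}\right) = \left(-420 + 1509\right) + \left(54 + \frac{\sqrt{1 + 2916}}{2} + \frac{5}{2} \cdot \frac{1}{54} \sqrt{1 + 2916}\right) = 1089 + \left(54 + \frac{\sqrt{2917}}{2} + \frac{5}{2} \cdot \frac{1}{54} \sqrt{2917}\right) = 1089 + \left(54 + \frac{\sqrt{2917}}{2} + \frac{5 \sqrt{2917}}{108}\right) = 1089 + \left(54 + \frac{59 \sqrt{2917}}{108}\right) = 1143 + \frac{59 \sqrt{2917}}{108}$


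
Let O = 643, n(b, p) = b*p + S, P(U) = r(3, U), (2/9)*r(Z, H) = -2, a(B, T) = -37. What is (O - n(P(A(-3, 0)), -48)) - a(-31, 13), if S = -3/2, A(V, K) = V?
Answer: 499/2 ≈ 249.50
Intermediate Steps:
S = -3/2 (S = -3*½ = -3/2 ≈ -1.5000)
r(Z, H) = -9 (r(Z, H) = (9/2)*(-2) = -9)
P(U) = -9
n(b, p) = -3/2 + b*p (n(b, p) = b*p - 3/2 = -3/2 + b*p)
(O - n(P(A(-3, 0)), -48)) - a(-31, 13) = (643 - (-3/2 - 9*(-48))) - 1*(-37) = (643 - (-3/2 + 432)) + 37 = (643 - 1*861/2) + 37 = (643 - 861/2) + 37 = 425/2 + 37 = 499/2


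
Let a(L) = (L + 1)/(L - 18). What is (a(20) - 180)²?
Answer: 114921/4 ≈ 28730.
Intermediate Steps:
a(L) = (1 + L)/(-18 + L)
(a(20) - 180)² = ((1 + 20)/(-18 + 20) - 180)² = (21/2 - 180)² = (-339/2)² = 114921/4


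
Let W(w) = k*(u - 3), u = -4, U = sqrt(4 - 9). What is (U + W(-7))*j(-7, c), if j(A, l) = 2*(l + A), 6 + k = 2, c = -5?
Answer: -672 - 24*I*sqrt(5) ≈ -672.0 - 53.666*I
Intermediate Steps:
U = I*sqrt(5) (U = sqrt(-5) = I*sqrt(5) ≈ 2.2361*I)
k = -4 (k = -6 + 2 = -4)
W(w) = 28 (W(w) = -4*(-4 - 3) = -4*(-7) = 28)
j(A, l) = 2*A + 2*l (j(A, l) = 2*(A + l) = 2*A + 2*l)
(U + W(-7))*j(-7, c) = (I*sqrt(5) + 28)*(2*(-7) + 2*(-5)) = (28 + I*sqrt(5))*(-14 - 10) = (28 + I*sqrt(5))*(-24) = -672 - 24*I*sqrt(5)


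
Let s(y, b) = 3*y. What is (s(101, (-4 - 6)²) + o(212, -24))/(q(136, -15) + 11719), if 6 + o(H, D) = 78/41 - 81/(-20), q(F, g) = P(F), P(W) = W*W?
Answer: 248421/24776300 ≈ 0.010027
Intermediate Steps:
P(W) = W²
q(F, g) = F²
o(H, D) = -39/820 (o(H, D) = -6 + (78/41 - 81/(-20)) = -6 + (78*(1/41) - 81*(-1/20)) = -6 + (78/41 + 81/20) = -6 + 4881/820 = -39/820)
(s(101, (-4 - 6)²) + o(212, -24))/(q(136, -15) + 11719) = (3*101 - 39/820)/(136² + 11719) = (303 - 39/820)/(18496 + 11719) = (248421/820)/30215 = (248421/820)*(1/30215) = 248421/24776300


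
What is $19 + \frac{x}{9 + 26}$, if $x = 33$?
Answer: $\frac{698}{35} \approx 19.943$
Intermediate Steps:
$19 + \frac{x}{9 + 26} = 19 + \frac{33}{9 + 26} = 19 + \frac{33}{35} = \frac{698}{35}$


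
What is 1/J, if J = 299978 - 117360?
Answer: 1/182618 ≈ 5.4759e-6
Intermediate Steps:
J = 182618
1/J = 1/182618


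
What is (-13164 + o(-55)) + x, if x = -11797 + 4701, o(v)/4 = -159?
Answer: -20896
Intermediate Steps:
o(v) = -636 (o(v) = 4*(-159) = -636)
x = -7096
(-13164 + o(-55)) + x = (-13164 - 636) - 7096 = -13800 - 7096 = -20896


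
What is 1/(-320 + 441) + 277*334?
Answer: 11194679/121 ≈ 92518.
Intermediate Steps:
1/(-320 + 441) + 277*334 = 1/121 + 92518 = 11194679/121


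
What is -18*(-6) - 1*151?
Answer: -43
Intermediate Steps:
-18*(-6) - 1*151 = 108 - 151 = -43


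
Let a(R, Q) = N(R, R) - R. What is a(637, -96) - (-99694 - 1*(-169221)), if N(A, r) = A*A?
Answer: 335605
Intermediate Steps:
N(A, r) = A²
a(R, Q) = R² - R
a(637, -96) - (-99694 - 1*(-169221)) = 637*(-1 + 637) - (-99694 - 1*(-169221)) = 637*636 - (-99694 + 169221) = 405132 - 1*69527 = 405132 - 69527 = 335605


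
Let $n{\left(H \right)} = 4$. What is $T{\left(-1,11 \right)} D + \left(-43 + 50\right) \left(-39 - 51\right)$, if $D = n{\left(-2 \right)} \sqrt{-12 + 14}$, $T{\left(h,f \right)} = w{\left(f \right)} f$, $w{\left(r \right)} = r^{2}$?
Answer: $-630 + 5324 \sqrt{2} \approx 6899.3$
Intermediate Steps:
$T{\left(h,f \right)} = f^{3}$ ($T{\left(h,f \right)} = f^{2} f = f^{3}$)
$D = 4 \sqrt{2}$ ($D = 4 \sqrt{-12 + 14} = 4 \sqrt{2} \approx 5.6569$)
$T{\left(-1,11 \right)} D + \left(-43 + 50\right) \left(-39 - 51\right) = 11^{3} \cdot 4 \sqrt{2} + \left(-43 + 50\right) \left(-39 - 51\right) = 1331 \cdot 4 \sqrt{2} + 7 \left(-90\right) = 5324 \sqrt{2} - 630 = -630 + 5324 \sqrt{2}$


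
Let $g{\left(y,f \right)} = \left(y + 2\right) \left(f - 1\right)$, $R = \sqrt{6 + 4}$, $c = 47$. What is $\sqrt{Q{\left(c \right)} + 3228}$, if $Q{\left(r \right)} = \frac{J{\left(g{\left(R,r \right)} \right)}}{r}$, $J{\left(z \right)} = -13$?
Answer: $\frac{\sqrt{7130041}}{47} \approx 56.813$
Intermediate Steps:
$R = \sqrt{10} \approx 3.1623$
$g{\left(y,f \right)} = \left(-1 + f\right) \left(2 + y\right)$ ($g{\left(y,f \right)} = \left(2 + y\right) \left(-1 + f\right) = \left(-1 + f\right) \left(2 + y\right)$)
$Q{\left(r \right)} = - \frac{13}{r}$
$\sqrt{Q{\left(c \right)} + 3228} = \sqrt{- \frac{13}{47} + 3228} = \sqrt{\frac{151703}{47}} = \frac{\sqrt{7130041}}{47}$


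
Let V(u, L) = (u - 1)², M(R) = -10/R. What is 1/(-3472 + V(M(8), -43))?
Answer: -16/55471 ≈ -0.00028844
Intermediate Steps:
V(u, L) = (-1 + u)²
1/(-3472 + V(M(8), -43)) = 1/(-3472 + (-1 - 10/8)²) = 1/(-3472 + (-1 - 10*⅛)²) = 1/(-3472 + (-1 - 5/4)²) = 1/(-3472 + (-9/4)²) = 1/(-3472 + 81/16) = 1/(-55471/16) = -16/55471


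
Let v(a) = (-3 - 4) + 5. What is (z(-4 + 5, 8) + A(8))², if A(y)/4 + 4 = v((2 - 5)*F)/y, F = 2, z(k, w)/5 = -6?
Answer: 2209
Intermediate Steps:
z(k, w) = -30 (z(k, w) = 5*(-6) = -30)
v(a) = -2 (v(a) = -7 + 5 = -2)
A(y) = -16 - 8/y (A(y) = -16 + 4*(-2/y) = -16 - 8/y)
(z(-4 + 5, 8) + A(8))² = (-30 + (-16 - 8/8))² = (-30 + (-16 - 8*⅛))² = (-30 + (-16 - 1))² = (-30 - 17)² = (-47)² = 2209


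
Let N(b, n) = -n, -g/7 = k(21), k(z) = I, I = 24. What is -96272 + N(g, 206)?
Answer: -96478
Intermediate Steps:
k(z) = 24
g = -168 (g = -7*24 = -168)
-96272 + N(g, 206) = -96272 - 1*206 = -96272 - 206 = -96478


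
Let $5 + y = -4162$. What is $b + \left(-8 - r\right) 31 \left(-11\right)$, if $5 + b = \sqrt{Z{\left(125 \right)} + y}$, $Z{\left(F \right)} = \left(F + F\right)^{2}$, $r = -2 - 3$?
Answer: $1018 + \sqrt{58333} \approx 1259.5$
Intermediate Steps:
$r = -5$
$y = -4167$ ($y = -5 - 4162 = -4167$)
$Z{\left(F \right)} = 4 F^{2}$ ($Z{\left(F \right)} = \left(2 F\right)^{2} = 4 F^{2}$)
$b = -5 + \sqrt{58333}$ ($b = -5 + \sqrt{4 \cdot 125^{2} - 4167} = -5 + \sqrt{4 \cdot 15625 - 4167} = -5 + \sqrt{62500 - 4167} = -5 + \sqrt{58333} \approx 236.52$)
$b + \left(-8 - r\right) 31 \left(-11\right) = \left(-5 + \sqrt{58333}\right) + \left(-8 - -5\right) 31 \left(-11\right) = \left(-5 + \sqrt{58333}\right) + \left(-8 + 5\right) 31 \left(-11\right) = \left(-5 + \sqrt{58333}\right) + \left(-3\right) 31 \left(-11\right) = \left(-5 + \sqrt{58333}\right) - -1023 = \left(-5 + \sqrt{58333}\right) + 1023 = 1018 + \sqrt{58333}$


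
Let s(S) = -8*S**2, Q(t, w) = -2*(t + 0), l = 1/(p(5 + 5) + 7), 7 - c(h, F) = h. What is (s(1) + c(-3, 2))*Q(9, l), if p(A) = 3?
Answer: -36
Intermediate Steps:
c(h, F) = 7 - h
l = 1/10 (l = 1/(3 + 7) = 1/10 ≈ 0.10000)
Q(t, w) = -2*t
(s(1) + c(-3, 2))*Q(9, l) = (-8*1**2 + (7 - 1*(-3)))*(-2*9) = (-8*1 + (7 + 3))*(-18) = (-8 + 10)*(-18) = 2*(-18) = -36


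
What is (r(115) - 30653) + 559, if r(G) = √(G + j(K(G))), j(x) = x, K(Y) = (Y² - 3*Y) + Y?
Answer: -30094 + √13110 ≈ -29980.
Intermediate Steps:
K(Y) = Y² - 2*Y
r(G) = √(G + G*(-2 + G))
(r(115) - 30653) + 559 = (√(115*(-1 + 115)) - 30653) + 559 = (√(115*114) - 30653) + 559 = (√13110 - 30653) + 559 = (-30653 + √13110) + 559 = -30094 + √13110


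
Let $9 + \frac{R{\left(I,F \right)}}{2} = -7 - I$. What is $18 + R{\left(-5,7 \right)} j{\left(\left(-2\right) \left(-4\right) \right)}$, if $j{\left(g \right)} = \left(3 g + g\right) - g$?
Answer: $-510$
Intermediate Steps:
$R{\left(I,F \right)} = -32 - 2 I$ ($R{\left(I,F \right)} = -18 + 2 \left(-7 - I\right) = -18 - \left(14 + 2 I\right) = -32 - 2 I$)
$j{\left(g \right)} = 3 g$ ($j{\left(g \right)} = 4 g - g = 3 g$)
$18 + R{\left(-5,7 \right)} j{\left(\left(-2\right) \left(-4\right) \right)} = 18 + \left(-32 - -10\right) 3 \left(\left(-2\right) \left(-4\right)\right) = 18 + \left(-32 + 10\right) 3 \cdot 8 = 18 - 528 = -510$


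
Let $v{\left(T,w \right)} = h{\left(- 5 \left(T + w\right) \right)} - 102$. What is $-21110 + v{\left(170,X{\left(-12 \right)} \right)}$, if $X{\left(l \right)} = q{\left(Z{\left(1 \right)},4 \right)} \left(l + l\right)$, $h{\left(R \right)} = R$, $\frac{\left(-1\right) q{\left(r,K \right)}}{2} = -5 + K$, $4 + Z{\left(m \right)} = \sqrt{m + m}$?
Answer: $-21822$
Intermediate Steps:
$Z{\left(m \right)} = -4 + \sqrt{2} \sqrt{m}$ ($Z{\left(m \right)} = -4 + \sqrt{m + m} = -4 + \sqrt{2 m} = -4 + \sqrt{2} \sqrt{m}$)
$q{\left(r,K \right)} = 10 - 2 K$ ($q{\left(r,K \right)} = - 2 \left(-5 + K\right) = 10 - 2 K$)
$X{\left(l \right)} = 4 l$ ($X{\left(l \right)} = \left(10 - 8\right) \left(l + l\right) = \left(10 - 8\right) 2 l = 2 \cdot 2 l = 4 l$)
$v{\left(T,w \right)} = -102 - 5 T - 5 w$ ($v{\left(T,w \right)} = - 5 \left(T + w\right) - 102 = \left(- 5 T - 5 w\right) - 102 = -102 - 5 T - 5 w$)
$-21110 + v{\left(170,X{\left(-12 \right)} \right)} = -21110 - \left(952 + 5 \cdot 4 \left(-12\right)\right) = -21110 - 712 = -21822$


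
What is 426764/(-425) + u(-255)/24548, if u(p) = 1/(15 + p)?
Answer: -29579866373/29457600 ≈ -1004.2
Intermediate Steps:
426764/(-425) + u(-255)/24548 = 426764/(-425) + 1/((15 - 255)*24548) = 426764*(-1/425) + (1/24548)/(-240) = -426764/425 - 1/240*1/24548 = -426764/425 - 1/5891520 = -29579866373/29457600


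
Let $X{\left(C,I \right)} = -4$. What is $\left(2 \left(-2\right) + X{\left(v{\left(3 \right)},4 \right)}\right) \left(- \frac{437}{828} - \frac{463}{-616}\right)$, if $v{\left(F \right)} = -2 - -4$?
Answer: $- \frac{1241}{693} \approx -1.7908$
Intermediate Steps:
$v{\left(F \right)} = 2$ ($v{\left(F \right)} = -2 + 4 = 2$)
$\left(2 \left(-2\right) + X{\left(v{\left(3 \right)},4 \right)}\right) \left(- \frac{437}{828} - \frac{463}{-616}\right) = \left(2 \left(-2\right) - 4\right) \left(- \frac{437}{828} - \frac{463}{-616}\right) = \left(-4 - 4\right) \left(\left(-437\right) \frac{1}{828} - - \frac{463}{616}\right) = - 8 \left(- \frac{19}{36} + \frac{463}{616}\right) = \left(-8\right) \frac{1241}{5544} = - \frac{1241}{693}$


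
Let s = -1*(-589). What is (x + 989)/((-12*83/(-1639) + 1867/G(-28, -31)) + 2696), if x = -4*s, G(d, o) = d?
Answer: -62734364/120692707 ≈ -0.51979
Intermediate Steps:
s = 589
x = -2356 (x = -4*589 = -2356)
(x + 989)/((-12*83/(-1639) + 1867/G(-28, -31)) + 2696) = (-2356 + 989)/((-12*83/(-1639) + 1867/(-28)) + 2696) = -1367/((-996*(-1/1639) + 1867*(-1/28)) + 2696) = -1367/((996/1639 - 1867/28) + 2696) = -1367/(-3032125/45892 + 2696) = -1367/120692707/45892 = -1367*45892/120692707 = -62734364/120692707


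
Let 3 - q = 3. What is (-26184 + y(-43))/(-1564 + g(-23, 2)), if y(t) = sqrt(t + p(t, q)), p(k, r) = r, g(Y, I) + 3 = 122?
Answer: 26184/1445 - I*sqrt(43)/1445 ≈ 18.12 - 0.004538*I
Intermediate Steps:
q = 0 (q = 3 - 1*3 = 3 - 3 = 0)
g(Y, I) = 119 (g(Y, I) = -3 + 122 = 119)
y(t) = sqrt(t) (y(t) = sqrt(t + 0) = sqrt(t))
(-26184 + y(-43))/(-1564 + g(-23, 2)) = (-26184 + sqrt(-43))/(-1564 + 119) = (-26184 + I*sqrt(43))/(-1445) = (-26184 + I*sqrt(43))*(-1/1445) = 26184/1445 - I*sqrt(43)/1445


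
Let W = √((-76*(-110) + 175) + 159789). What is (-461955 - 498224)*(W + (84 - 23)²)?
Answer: -3572826059 - 24964654*√249 ≈ -3.9668e+9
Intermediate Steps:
W = 26*√249 (W = √((8360 + 175) + 159789) = √(8535 + 159789) = √168324 = 26*√249 ≈ 410.27)
(-461955 - 498224)*(W + (84 - 23)²) = (-461955 - 498224)*(26*√249 + (84 - 23)²) = -960179*(26*√249 + 61²) = -960179*(26*√249 + 3721) = -960179*(3721 + 26*√249) = -3572826059 - 24964654*√249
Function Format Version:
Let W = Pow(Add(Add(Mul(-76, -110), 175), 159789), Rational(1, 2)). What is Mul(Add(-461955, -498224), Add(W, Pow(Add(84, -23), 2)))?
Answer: Add(-3572826059, Mul(-24964654, Pow(249, Rational(1, 2)))) ≈ -3.9668e+9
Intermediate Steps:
W = Mul(26, Pow(249, Rational(1, 2))) (W = Pow(Add(Add(8360, 175), 159789), Rational(1, 2)) = Pow(Add(8535, 159789), Rational(1, 2)) = Pow(168324, Rational(1, 2)) = Mul(26, Pow(249, Rational(1, 2))) ≈ 410.27)
Mul(Add(-461955, -498224), Add(W, Pow(Add(84, -23), 2))) = Mul(Add(-461955, -498224), Add(Mul(26, Pow(249, Rational(1, 2))), Pow(Add(84, -23), 2))) = Mul(-960179, Add(Mul(26, Pow(249, Rational(1, 2))), Pow(61, 2))) = Mul(-960179, Add(Mul(26, Pow(249, Rational(1, 2))), 3721)) = Mul(-960179, Add(3721, Mul(26, Pow(249, Rational(1, 2))))) = Add(-3572826059, Mul(-24964654, Pow(249, Rational(1, 2))))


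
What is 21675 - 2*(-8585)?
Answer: 38845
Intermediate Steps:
21675 - 2*(-8585) = 21675 - 1*(-17170) = 21675 + 17170 = 38845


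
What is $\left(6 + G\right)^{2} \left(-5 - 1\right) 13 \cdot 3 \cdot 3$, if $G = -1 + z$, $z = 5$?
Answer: $-70200$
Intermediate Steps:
$G = 4$ ($G = -1 + 5 = 4$)
$\left(6 + G\right)^{2} \left(-5 - 1\right) 13 \cdot 3 \cdot 3 = \left(6 + 4\right)^{2} \left(-5 - 1\right) 13 \cdot 3 \cdot 3 = 10^{2} \left(-6\right) 13 \cdot 9 = 100 \left(-6\right) 13 \cdot 9 = \left(-600\right) 13 \cdot 9 = \left(-7800\right) 9 = -70200$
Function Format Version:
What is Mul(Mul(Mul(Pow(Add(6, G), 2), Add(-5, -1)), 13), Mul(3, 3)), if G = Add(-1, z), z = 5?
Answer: -70200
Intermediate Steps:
G = 4 (G = Add(-1, 5) = 4)
Mul(Mul(Mul(Pow(Add(6, G), 2), Add(-5, -1)), 13), Mul(3, 3)) = Mul(Mul(Mul(Pow(Add(6, 4), 2), Add(-5, -1)), 13), Mul(3, 3)) = Mul(Mul(Mul(Pow(10, 2), -6), 13), 9) = Mul(Mul(Mul(100, -6), 13), 9) = Mul(Mul(-600, 13), 9) = Mul(-7800, 9) = -70200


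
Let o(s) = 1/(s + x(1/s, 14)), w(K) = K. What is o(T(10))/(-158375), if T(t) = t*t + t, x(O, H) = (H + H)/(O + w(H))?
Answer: -1541/27333941250 ≈ -5.6377e-8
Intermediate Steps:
x(O, H) = 2*H/(H + O) (x(O, H) = (H + H)/(O + H) = (2*H)/(H + O) = 2*H/(H + O))
T(t) = t + t² (T(t) = t² + t = t + t²)
o(s) = 1/(s + 28/(14 + 1/s)) (o(s) = 1/(s + 2*14/(14 + 1/s)) = 1/(s + 28/(14 + 1/s)))
o(T(10))/(-158375) = ((1 + 14*(10*(1 + 10)))/(((10*(1 + 10)))*(29 + 14*(10*(1 + 10)))))/(-158375) = ((1 + 14*(10*11))/(((10*11))*(29 + 14*(10*11))))*(-1/158375) = ((1 + 14*110)/(110*(29 + 14*110)))*(-1/158375) = ((1 + 1540)/(110*(29 + 1540)))*(-1/158375) = ((1/110)*1541/1569)*(-1/158375) = ((1/110)*(1/1569)*1541)*(-1/158375) = (1541/172590)*(-1/158375) = -1541/27333941250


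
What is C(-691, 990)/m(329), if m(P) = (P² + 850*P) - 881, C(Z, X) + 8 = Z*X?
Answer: -342049/193505 ≈ -1.7676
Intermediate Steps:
C(Z, X) = -8 + X*Z (C(Z, X) = -8 + Z*X = -8 + X*Z)
m(P) = -881 + P² + 850*P
C(-691, 990)/m(329) = (-8 + 990*(-691))/(-881 + 329² + 850*329) = (-8 - 684090)/(-881 + 108241 + 279650) = -684098/387010 = -684098*1/387010 = -342049/193505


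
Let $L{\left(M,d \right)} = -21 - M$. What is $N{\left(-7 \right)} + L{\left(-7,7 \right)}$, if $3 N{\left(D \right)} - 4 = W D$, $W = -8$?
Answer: $6$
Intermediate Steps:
$N{\left(D \right)} = \frac{4}{3} - \frac{8 D}{3}$ ($N{\left(D \right)} = \frac{4}{3} + \frac{\left(-8\right) D}{3} = \frac{4}{3} - \frac{8 D}{3}$)
$N{\left(-7 \right)} + L{\left(-7,7 \right)} = \left(\frac{4}{3} - - \frac{56}{3}\right) - 14 = \left(\frac{4}{3} + \frac{56}{3}\right) + \left(-21 + 7\right) = 20 - 14 = 6$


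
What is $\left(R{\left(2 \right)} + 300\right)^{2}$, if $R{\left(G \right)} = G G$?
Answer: $92416$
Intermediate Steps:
$R{\left(G \right)} = G^{2}$
$\left(R{\left(2 \right)} + 300\right)^{2} = \left(2^{2} + 300\right)^{2} = \left(4 + 300\right)^{2} = 304^{2} = 92416$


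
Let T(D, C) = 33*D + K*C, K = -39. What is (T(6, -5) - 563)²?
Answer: 28900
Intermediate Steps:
T(D, C) = -39*C + 33*D (T(D, C) = 33*D - 39*C = -39*C + 33*D)
(T(6, -5) - 563)² = ((-39*(-5) + 33*6) - 563)² = ((195 + 198) - 563)² = (393 - 563)² = (-170)² = 28900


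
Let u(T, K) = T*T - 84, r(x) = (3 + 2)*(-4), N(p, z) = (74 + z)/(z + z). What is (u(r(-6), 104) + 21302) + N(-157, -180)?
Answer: 3891293/180 ≈ 21618.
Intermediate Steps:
N(p, z) = (74 + z)/(2*z) (N(p, z) = (74 + z)/((2*z)) = (74 + z)*(1/(2*z)) = (74 + z)/(2*z))
r(x) = -20 (r(x) = 5*(-4) = -20)
u(T, K) = -84 + T**2 (u(T, K) = T**2 - 84 = -84 + T**2)
(u(r(-6), 104) + 21302) + N(-157, -180) = ((-84 + (-20)**2) + 21302) + (1/2)*(74 - 180)/(-180) = ((-84 + 400) + 21302) + (1/2)*(-1/180)*(-106) = (316 + 21302) + 53/180 = 21618 + 53/180 = 3891293/180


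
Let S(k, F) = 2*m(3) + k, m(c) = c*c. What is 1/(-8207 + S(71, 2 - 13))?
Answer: -1/8118 ≈ -0.00012318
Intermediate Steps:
m(c) = c²
S(k, F) = 18 + k (S(k, F) = 2*3² + k = 2*9 + k = 18 + k)
1/(-8207 + S(71, 2 - 13)) = 1/(-8207 + (18 + 71)) = 1/(-8207 + 89) = 1/(-8118) = -1/8118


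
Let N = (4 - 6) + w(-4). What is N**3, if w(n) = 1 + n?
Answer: -125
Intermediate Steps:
N = -5 (N = (4 - 6) + (1 - 4) = -2 - 3 = -5)
N**3 = (-5)**3 = -125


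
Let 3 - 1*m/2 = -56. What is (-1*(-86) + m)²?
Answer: 41616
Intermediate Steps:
m = 118 (m = 6 - 2*(-56) = 6 + 112 = 118)
(-1*(-86) + m)² = (-1*(-86) + 118)² = (86 + 118)² = 204² = 41616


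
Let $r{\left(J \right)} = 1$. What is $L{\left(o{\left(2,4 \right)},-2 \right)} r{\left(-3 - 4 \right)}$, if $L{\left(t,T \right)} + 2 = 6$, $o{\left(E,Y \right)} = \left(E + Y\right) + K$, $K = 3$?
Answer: $4$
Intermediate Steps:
$o{\left(E,Y \right)} = 3 + E + Y$ ($o{\left(E,Y \right)} = \left(E + Y\right) + 3 = 3 + E + Y$)
$L{\left(t,T \right)} = 4$ ($L{\left(t,T \right)} = -2 + 6 = 4$)
$L{\left(o{\left(2,4 \right)},-2 \right)} r{\left(-3 - 4 \right)} = 4 \cdot 1 = 4$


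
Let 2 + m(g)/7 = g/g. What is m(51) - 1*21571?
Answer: -21578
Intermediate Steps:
m(g) = -7 (m(g) = -14 + 7*(g/g) = -14 + 7*1 = -14 + 7 = -7)
m(51) - 1*21571 = -7 - 1*21571 = -7 - 21571 = -21578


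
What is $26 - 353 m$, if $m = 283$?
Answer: $-99873$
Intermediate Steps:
$26 - 353 m = 26 - 99899 = -99873$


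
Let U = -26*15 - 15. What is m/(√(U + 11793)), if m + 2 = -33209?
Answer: -33211*√2847/5694 ≈ -311.21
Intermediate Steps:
m = -33211 (m = -2 - 33209 = -33211)
U = -405 (U = -390 - 15 = -405)
m/(√(U + 11793)) = -33211/√(-405 + 11793) = -33211*√2847/5694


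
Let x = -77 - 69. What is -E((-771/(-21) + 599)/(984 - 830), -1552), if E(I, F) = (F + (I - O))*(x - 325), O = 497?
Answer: -519129606/539 ≈ -9.6314e+5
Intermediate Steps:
x = -146
E(I, F) = 234087 - 471*F - 471*I (E(I, F) = (F + (I - 1*497))*(-146 - 325) = (F + (I - 497))*(-471) = (F + (-497 + I))*(-471) = (-497 + F + I)*(-471) = 234087 - 471*F - 471*I)
-E((-771/(-21) + 599)/(984 - 830), -1552) = -(234087 - 471*(-1552) - 471*(-771/(-21) + 599)/(984 - 830)) = -(234087 + 730992 - 471*(-771*(-1/21) + 599)/154) = -(234087 + 730992 - 471*(257/7 + 599)/154) = -(234087 + 730992 - 2095950/(7*154)) = -(234087 + 730992 - 471*2225/539) = -(234087 + 730992 - 1047975/539) = -1*519129606/539 = -519129606/539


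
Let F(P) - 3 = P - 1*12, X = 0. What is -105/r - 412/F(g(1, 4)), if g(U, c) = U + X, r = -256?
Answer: 13289/256 ≈ 51.910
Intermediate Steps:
g(U, c) = U (g(U, c) = U + 0 = U)
F(P) = -9 + P (F(P) = 3 + (P - 1*12) = 3 + (P - 12) = 3 + (-12 + P) = -9 + P)
-105/r - 412/F(g(1, 4)) = -105/(-256) - 412/(-9 + 1) = -105*(-1/256) - 412/(-8) = 105/256 - 412*(-⅛) = 105/256 + 103/2 = 13289/256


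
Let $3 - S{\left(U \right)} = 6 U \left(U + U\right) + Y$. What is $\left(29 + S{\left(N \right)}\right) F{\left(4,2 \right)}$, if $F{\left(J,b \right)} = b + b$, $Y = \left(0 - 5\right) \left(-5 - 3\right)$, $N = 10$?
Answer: $-4832$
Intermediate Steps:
$Y = 40$ ($Y = \left(-5\right) \left(-8\right) = 40$)
$F{\left(J,b \right)} = 2 b$
$S{\left(U \right)} = -37 - 12 U^{2}$ ($S{\left(U \right)} = 3 - \left(6 U \left(U + U\right) + 40\right) = 3 - \left(6 U 2 U + 40\right) = 3 - \left(6 \cdot 2 U^{2} + 40\right) = 3 - \left(12 U^{2} + 40\right) = 3 - \left(40 + 12 U^{2}\right) = -37 - 12 U^{2}$)
$\left(29 + S{\left(N \right)}\right) F{\left(4,2 \right)} = \left(29 - \left(37 + 12 \cdot 10^{2}\right)\right) 2 \cdot 2 = \left(29 - 1237\right) 4 = \left(-1208\right) 4 = -4832$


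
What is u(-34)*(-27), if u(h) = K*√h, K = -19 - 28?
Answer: 1269*I*√34 ≈ 7399.5*I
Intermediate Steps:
K = -47
u(h) = -47*√h
u(-34)*(-27) = -47*I*√34*(-27) = 1269*I*√34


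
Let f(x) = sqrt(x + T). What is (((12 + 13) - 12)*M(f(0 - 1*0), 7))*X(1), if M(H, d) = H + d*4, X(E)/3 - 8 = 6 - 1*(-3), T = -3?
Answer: 18564 + 663*I*sqrt(3) ≈ 18564.0 + 1148.3*I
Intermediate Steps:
X(E) = 51 (X(E) = 24 + 3*(6 - 1*(-3)) = 24 + 3*(6 + 3) = 24 + 3*9 = 24 + 27 = 51)
f(x) = sqrt(-3 + x) (f(x) = sqrt(x - 3) = sqrt(-3 + x))
M(H, d) = H + 4*d
(((12 + 13) - 12)*M(f(0 - 1*0), 7))*X(1) = (((12 + 13) - 12)*(sqrt(-3 + (0 - 1*0)) + 4*7))*51 = ((25 - 12)*(sqrt(-3 + (0 + 0)) + 28))*51 = (13*(sqrt(-3 + 0) + 28))*51 = (13*(sqrt(-3) + 28))*51 = (13*(I*sqrt(3) + 28))*51 = (13*(28 + I*sqrt(3)))*51 = (364 + 13*I*sqrt(3))*51 = 18564 + 663*I*sqrt(3)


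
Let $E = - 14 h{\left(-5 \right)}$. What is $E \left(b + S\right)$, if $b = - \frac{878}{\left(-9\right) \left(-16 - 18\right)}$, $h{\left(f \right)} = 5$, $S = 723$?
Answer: $- \frac{7712600}{153} \approx -50409.0$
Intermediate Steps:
$E = -70$ ($E = \left(-14\right) 5 = -70$)
$b = - \frac{439}{153}$ ($b = - \frac{878}{\left(-9\right) \left(-34\right)} = - \frac{878}{306} = \left(-878\right) \frac{1}{306} = - \frac{439}{153} \approx -2.8693$)
$E \left(b + S\right) = - 70 \left(- \frac{439}{153} + 723\right) = \left(-70\right) \frac{110180}{153} = - \frac{7712600}{153}$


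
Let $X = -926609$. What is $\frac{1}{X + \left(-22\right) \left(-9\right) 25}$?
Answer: $- \frac{1}{921659} \approx -1.085 \cdot 10^{-6}$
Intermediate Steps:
$\frac{1}{X + \left(-22\right) \left(-9\right) 25} = \frac{1}{-926609 + \left(-22\right) \left(-9\right) 25} = \frac{1}{-926609 + 198 \cdot 25} = \frac{1}{-926609 + 4950} = \frac{1}{-921659} = - \frac{1}{921659}$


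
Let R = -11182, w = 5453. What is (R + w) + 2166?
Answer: -3563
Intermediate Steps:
(R + w) + 2166 = (-11182 + 5453) + 2166 = -5729 + 2166 = -3563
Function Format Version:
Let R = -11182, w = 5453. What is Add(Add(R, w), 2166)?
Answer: -3563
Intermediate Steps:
Add(Add(R, w), 2166) = Add(Add(-11182, 5453), 2166) = Add(-5729, 2166) = -3563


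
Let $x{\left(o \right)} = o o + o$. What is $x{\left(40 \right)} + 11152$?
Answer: $12792$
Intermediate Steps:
$x{\left(o \right)} = o + o^{2}$ ($x{\left(o \right)} = o^{2} + o = o + o^{2}$)
$x{\left(40 \right)} + 11152 = 40 \left(1 + 40\right) + 11152 = 40 \cdot 41 + 11152 = 1640 + 11152 = 12792$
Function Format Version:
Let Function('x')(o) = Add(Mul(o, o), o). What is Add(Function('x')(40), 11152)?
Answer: 12792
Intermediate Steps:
Function('x')(o) = Add(o, Pow(o, 2)) (Function('x')(o) = Add(Pow(o, 2), o) = Add(o, Pow(o, 2)))
Add(Function('x')(40), 11152) = Add(Mul(40, Add(1, 40)), 11152) = Add(Mul(40, 41), 11152) = Add(1640, 11152) = 12792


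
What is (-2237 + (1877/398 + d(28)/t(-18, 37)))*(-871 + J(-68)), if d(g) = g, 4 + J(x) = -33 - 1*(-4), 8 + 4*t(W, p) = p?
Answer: 11625641140/5771 ≈ 2.0145e+6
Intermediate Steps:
t(W, p) = -2 + p/4
J(x) = -33 (J(x) = -4 + (-33 - 1*(-4)) = -4 + (-33 + 4) = -4 - 29 = -33)
(-2237 + (1877/398 + d(28)/t(-18, 37)))*(-871 + J(-68)) = (-2237 + (1877/398 + 28/(-2 + (¼)*37)))*(-871 - 33) = (-2237 + (1877*(1/398) + 28/(-2 + 37/4)))*(-904) = (-2237 + (1877/398 + 28/(29/4)))*(-904) = (-2237 + (1877/398 + 28*(4/29)))*(-904) = (-2237 + (1877/398 + 112/29))*(-904) = (-2237 + 99009/11542)*(-904) = -25720445/11542*(-904) = 11625641140/5771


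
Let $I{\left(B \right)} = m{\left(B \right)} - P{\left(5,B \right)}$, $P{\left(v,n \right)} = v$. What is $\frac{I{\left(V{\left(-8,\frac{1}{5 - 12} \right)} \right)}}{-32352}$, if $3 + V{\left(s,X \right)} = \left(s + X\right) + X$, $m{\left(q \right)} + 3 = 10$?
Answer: $- \frac{1}{16176} \approx -6.182 \cdot 10^{-5}$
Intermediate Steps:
$m{\left(q \right)} = 7$ ($m{\left(q \right)} = -3 + 10 = 7$)
$V{\left(s,X \right)} = -3 + s + 2 X$ ($V{\left(s,X \right)} = -3 + \left(\left(s + X\right) + X\right) = -3 + \left(\left(X + s\right) + X\right) = -3 + \left(s + 2 X\right) = -3 + s + 2 X$)
$I{\left(B \right)} = 2$ ($I{\left(B \right)} = 7 - 5 = 2$)
$\frac{I{\left(V{\left(-8,\frac{1}{5 - 12} \right)} \right)}}{-32352} = \frac{2}{-32352} = 2 \left(- \frac{1}{32352}\right) = - \frac{1}{16176}$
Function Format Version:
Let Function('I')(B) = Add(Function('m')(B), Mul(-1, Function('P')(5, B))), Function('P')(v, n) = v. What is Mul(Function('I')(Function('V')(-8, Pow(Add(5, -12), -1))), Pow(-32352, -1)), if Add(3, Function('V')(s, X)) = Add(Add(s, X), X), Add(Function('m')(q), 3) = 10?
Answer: Rational(-1, 16176) ≈ -6.1820e-5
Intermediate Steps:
Function('m')(q) = 7 (Function('m')(q) = Add(-3, 10) = 7)
Function('V')(s, X) = Add(-3, s, Mul(2, X)) (Function('V')(s, X) = Add(-3, Add(Add(s, X), X)) = Add(-3, Add(Add(X, s), X)) = Add(-3, Add(s, Mul(2, X))) = Add(-3, s, Mul(2, X)))
Function('I')(B) = 2 (Function('I')(B) = Add(7, Mul(-1, 5)) = Add(7, -5) = 2)
Mul(Function('I')(Function('V')(-8, Pow(Add(5, -12), -1))), Pow(-32352, -1)) = Mul(2, Pow(-32352, -1)) = Mul(2, Rational(-1, 32352)) = Rational(-1, 16176)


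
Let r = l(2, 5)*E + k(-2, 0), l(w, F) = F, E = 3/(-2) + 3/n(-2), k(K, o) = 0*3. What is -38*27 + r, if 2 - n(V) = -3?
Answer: -2061/2 ≈ -1030.5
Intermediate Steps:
n(V) = 5 (n(V) = 2 - 1*(-3) = 2 + 3 = 5)
k(K, o) = 0
E = -9/10 (E = 3/(-2) + 3/5 = 3*(-½) + 3*(⅕) = -3/2 + ⅗ = -9/10 ≈ -0.90000)
r = -9/2 (r = 5*(-9/10) + 0 = -9/2 + 0 = -9/2 ≈ -4.5000)
-38*27 + r = -38*27 - 9/2 = -1026 - 9/2 = -2061/2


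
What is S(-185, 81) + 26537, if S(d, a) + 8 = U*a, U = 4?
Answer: 26853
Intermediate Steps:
S(d, a) = -8 + 4*a
S(-185, 81) + 26537 = (-8 + 4*81) + 26537 = (-8 + 324) + 26537 = 316 + 26537 = 26853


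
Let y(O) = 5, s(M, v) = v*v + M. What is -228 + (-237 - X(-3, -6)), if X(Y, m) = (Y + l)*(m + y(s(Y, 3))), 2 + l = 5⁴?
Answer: 155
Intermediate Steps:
l = 623 (l = -2 + 5⁴ = -2 + 625 = 623)
s(M, v) = M + v² (s(M, v) = v² + M = M + v²)
X(Y, m) = (5 + m)*(623 + Y) (X(Y, m) = (Y + 623)*(m + 5) = (623 + Y)*(5 + m) = (5 + m)*(623 + Y))
-228 + (-237 - X(-3, -6)) = -228 + (-237 - (3115 + 5*(-3) + 623*(-6) - 3*(-6))) = -228 + (-237 - (3115 - 15 - 3738 + 18)) = -228 + (-237 - 1*(-620)) = -228 + (-237 + 620) = -228 + 383 = 155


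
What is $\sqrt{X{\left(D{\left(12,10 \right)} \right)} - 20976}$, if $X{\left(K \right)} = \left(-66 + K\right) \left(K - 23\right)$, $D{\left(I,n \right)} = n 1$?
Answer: $2 i \sqrt{5062} \approx 142.3 i$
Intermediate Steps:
$D{\left(I,n \right)} = n$
$X{\left(K \right)} = \left(-66 + K\right) \left(-23 + K\right)$
$\sqrt{X{\left(D{\left(12,10 \right)} \right)} - 20976} = \sqrt{\left(1518 + 10^{2} - 890\right) - 20976} = \sqrt{\left(1518 + 100 - 890\right) - 20976} = \sqrt{728 - 20976} = \sqrt{-20248} = 2 i \sqrt{5062}$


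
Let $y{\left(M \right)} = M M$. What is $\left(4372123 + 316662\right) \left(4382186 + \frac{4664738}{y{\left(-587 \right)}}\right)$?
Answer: $\frac{7079925214275905020}{344569} \approx 2.0547 \cdot 10^{13}$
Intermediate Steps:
$y{\left(M \right)} = M^{2}$
$\left(4372123 + 316662\right) \left(4382186 + \frac{4664738}{y{\left(-587 \right)}}\right) = \left(4372123 + 316662\right) \left(4382186 + \frac{4664738}{\left(-587\right)^{2}}\right) = 4688785 \left(4382186 + \frac{4664738}{344569}\right) = 4688785 \cdot \frac{1509970112572}{344569} = \frac{7079925214275905020}{344569}$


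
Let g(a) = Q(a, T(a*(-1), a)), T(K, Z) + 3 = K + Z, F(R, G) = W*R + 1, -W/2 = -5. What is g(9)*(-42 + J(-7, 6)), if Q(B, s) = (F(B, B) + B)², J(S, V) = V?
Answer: -360000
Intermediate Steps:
W = 10 (W = -2*(-5) = 10)
F(R, G) = 1 + 10*R (F(R, G) = 10*R + 1 = 1 + 10*R)
T(K, Z) = -3 + K + Z (T(K, Z) = -3 + (K + Z) = -3 + K + Z)
Q(B, s) = (1 + 11*B)² (Q(B, s) = ((1 + 10*B) + B)² = (1 + 11*B)²)
g(a) = (1 + 11*a)²
g(9)*(-42 + J(-7, 6)) = (1 + 11*9)²*(-42 + 6) = (1 + 99)²*(-36) = 100²*(-36) = 10000*(-36) = -360000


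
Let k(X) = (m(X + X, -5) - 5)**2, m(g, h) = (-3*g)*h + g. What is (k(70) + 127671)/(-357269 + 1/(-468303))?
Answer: -599766891372/41827536127 ≈ -14.339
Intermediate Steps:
m(g, h) = g - 3*g*h (m(g, h) = -3*g*h + g = g - 3*g*h)
k(X) = (-5 + 32*X)**2 (k(X) = ((X + X)*(1 - 3*(-5)) - 5)**2 = ((2*X)*(1 + 15) - 5)**2 = ((2*X)*16 - 5)**2 = (32*X - 5)**2 = (-5 + 32*X)**2)
(k(70) + 127671)/(-357269 + 1/(-468303)) = ((-5 + 32*70)**2 + 127671)/(-357269 + 1/(-468303)) = ((-5 + 2240)**2 + 127671)/(-357269 - 1/468303) = (2235**2 + 127671)/(-167310144508/468303) = (4995225 + 127671)*(-468303/167310144508) = 5122896*(-468303/167310144508) = -599766891372/41827536127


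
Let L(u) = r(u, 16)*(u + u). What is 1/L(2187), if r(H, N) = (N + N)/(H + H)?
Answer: 1/32 ≈ 0.031250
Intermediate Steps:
r(H, N) = N/H (r(H, N) = (2*N)/((2*H)) = (2*N)*(1/(2*H)) = N/H)
L(u) = 32 (L(u) = (16/u)*(u + u) = (16/u)*(2*u) = 32)
1/L(2187) = 1/32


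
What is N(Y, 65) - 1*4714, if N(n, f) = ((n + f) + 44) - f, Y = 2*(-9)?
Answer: -4688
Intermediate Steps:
Y = -18
N(n, f) = 44 + n (N(n, f) = ((f + n) + 44) - f = (44 + f + n) - f = 44 + n)
N(Y, 65) - 1*4714 = (44 - 18) - 1*4714 = 26 - 4714 = -4688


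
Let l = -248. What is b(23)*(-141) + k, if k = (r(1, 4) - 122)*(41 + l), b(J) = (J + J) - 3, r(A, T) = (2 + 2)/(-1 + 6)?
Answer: 95127/5 ≈ 19025.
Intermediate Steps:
r(A, T) = 4/5
b(J) = -3 + 2*J (b(J) = 2*J - 3 = -3 + 2*J)
k = 125442/5 (k = (4/5 - 122)*(41 - 248) = -606/5*(-207) = 125442/5 ≈ 25088.)
b(23)*(-141) + k = (-3 + 2*23)*(-141) + 125442/5 = (-3 + 46)*(-141) + 125442/5 = 43*(-141) + 125442/5 = -6063 + 125442/5 = 95127/5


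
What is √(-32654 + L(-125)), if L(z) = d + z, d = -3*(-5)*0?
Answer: I*√32779 ≈ 181.05*I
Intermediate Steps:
d = 0 (d = 15*0 = 0)
L(z) = z (L(z) = 0 + z = z)
√(-32654 + L(-125)) = √(-32654 - 125) = √(-32779) = I*√32779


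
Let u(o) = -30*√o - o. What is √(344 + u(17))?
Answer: √(327 - 30*√17) ≈ 14.259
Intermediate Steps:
u(o) = -o - 30*√o
√(344 + u(17)) = √(344 + (-1*17 - 30*√17)) = √(344 + (-17 - 30*√17)) = √(327 - 30*√17)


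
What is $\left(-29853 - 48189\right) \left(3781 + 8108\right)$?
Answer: $-927841338$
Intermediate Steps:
$\left(-29853 - 48189\right) \left(3781 + 8108\right) = \left(-78042\right) 11889 = -927841338$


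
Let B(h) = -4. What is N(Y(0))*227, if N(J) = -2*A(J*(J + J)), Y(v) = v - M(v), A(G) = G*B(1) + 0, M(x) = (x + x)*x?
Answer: 0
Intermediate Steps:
M(x) = 2*x² (M(x) = (2*x)*x = 2*x²)
A(G) = -4*G (A(G) = G*(-4) + 0 = -4*G + 0 = -4*G)
Y(v) = v - 2*v²
N(J) = 16*J² (N(J) = -(-8)*J*(J + J) = -(-8)*J*(2*J) = -(-8)*2*J² = -(-16)*J² = 16*J²)
N(Y(0))*227 = (16*(0*(1 - 2*0))²)*227 = (16*(0*(1 + 0))²)*227 = (16*(0*1)²)*227 = (16*0²)*227 = (16*0)*227 = 0*227 = 0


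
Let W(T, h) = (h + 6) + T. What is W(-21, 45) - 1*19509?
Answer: -19479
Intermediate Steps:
W(T, h) = 6 + T + h (W(T, h) = (6 + h) + T = 6 + T + h)
W(-21, 45) - 1*19509 = (6 - 21 + 45) - 1*19509 = 30 - 19509 = -19479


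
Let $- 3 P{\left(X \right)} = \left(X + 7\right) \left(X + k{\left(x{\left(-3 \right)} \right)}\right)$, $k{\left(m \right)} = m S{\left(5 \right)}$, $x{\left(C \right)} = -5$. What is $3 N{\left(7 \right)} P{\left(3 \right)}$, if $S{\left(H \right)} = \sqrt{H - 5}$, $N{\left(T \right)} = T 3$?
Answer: $-630$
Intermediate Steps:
$N{\left(T \right)} = 3 T$
$S{\left(H \right)} = \sqrt{-5 + H}$
$k{\left(m \right)} = 0$ ($k{\left(m \right)} = m \sqrt{-5 + 5} = m \sqrt{0} = m 0 = 0$)
$P{\left(X \right)} = - \frac{X \left(7 + X\right)}{3}$ ($P{\left(X \right)} = - \frac{\left(X + 7\right) \left(X + 0\right)}{3} = - \frac{\left(7 + X\right) X}{3} = - \frac{X \left(7 + X\right)}{3}$)
$3 N{\left(7 \right)} P{\left(3 \right)} = 3 \cdot 3 \cdot 7 \cdot \frac{1}{3} \cdot 3 \left(-7 - 3\right) = 3 \cdot 21 \cdot \frac{1}{3} \cdot 3 \left(-7 - 3\right) = 63 \cdot \frac{1}{3} \cdot 3 \left(-10\right) = 63 \left(-10\right) = -630$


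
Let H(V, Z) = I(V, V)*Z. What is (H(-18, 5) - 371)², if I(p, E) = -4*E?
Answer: 121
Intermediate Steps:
H(V, Z) = -4*V*Z (H(V, Z) = (-4*V)*Z = -4*V*Z)
(H(-18, 5) - 371)² = (-4*(-18)*5 - 371)² = (360 - 371)² = (-11)² = 121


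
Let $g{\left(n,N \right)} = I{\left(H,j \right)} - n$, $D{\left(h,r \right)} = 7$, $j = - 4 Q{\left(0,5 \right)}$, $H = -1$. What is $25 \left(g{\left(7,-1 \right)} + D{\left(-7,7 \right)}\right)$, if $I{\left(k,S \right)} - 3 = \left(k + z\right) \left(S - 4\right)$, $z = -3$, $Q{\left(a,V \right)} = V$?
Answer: $2475$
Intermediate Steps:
$j = -20$ ($j = \left(-4\right) 5 = -20$)
$I{\left(k,S \right)} = 3 + \left(-4 + S\right) \left(-3 + k\right)$ ($I{\left(k,S \right)} = 3 + \left(k - 3\right) \left(S - 4\right) = 3 + \left(-3 + k\right) \left(-4 + S\right) = 3 + \left(-4 + S\right) \left(-3 + k\right)$)
$g{\left(n,N \right)} = 99 - n$ ($g{\left(n,N \right)} = \left(15 - -4 - -60 - -20\right) - n = \left(15 + 4 + 60 + 20\right) - n = 99 - n$)
$25 \left(g{\left(7,-1 \right)} + D{\left(-7,7 \right)}\right) = 25 \left(\left(99 - 7\right) + 7\right) = 25 \left(92 + 7\right) = 25 \cdot 99 = 2475$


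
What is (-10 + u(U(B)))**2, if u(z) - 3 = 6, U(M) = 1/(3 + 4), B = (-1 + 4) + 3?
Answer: 1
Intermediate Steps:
B = 6 (B = 3 + 3 = 6)
U(M) = 1/7
u(z) = 9 (u(z) = 3 + 6 = 9)
(-10 + u(U(B)))**2 = (-10 + 9)**2 = (-1)**2 = 1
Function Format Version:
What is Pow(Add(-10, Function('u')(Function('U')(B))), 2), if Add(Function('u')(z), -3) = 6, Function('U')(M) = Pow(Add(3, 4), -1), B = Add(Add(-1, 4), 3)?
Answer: 1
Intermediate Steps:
B = 6 (B = Add(3, 3) = 6)
Function('U')(M) = Rational(1, 7) (Function('U')(M) = Pow(7, -1) = Rational(1, 7))
Function('u')(z) = 9 (Function('u')(z) = Add(3, 6) = 9)
Pow(Add(-10, Function('u')(Function('U')(B))), 2) = Pow(Add(-10, 9), 2) = Pow(-1, 2) = 1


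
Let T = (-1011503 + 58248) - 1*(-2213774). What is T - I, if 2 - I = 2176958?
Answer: 3437475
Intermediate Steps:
T = 1260519 (T = -953255 + 2213774 = 1260519)
I = -2176956 (I = 2 - 1*2176958 = 2 - 2176958 = -2176956)
T - I = 1260519 - 1*(-2176956) = 1260519 + 2176956 = 3437475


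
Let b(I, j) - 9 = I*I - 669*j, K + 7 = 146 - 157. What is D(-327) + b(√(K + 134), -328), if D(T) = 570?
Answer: 220127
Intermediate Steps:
K = -18 (K = -7 + (146 - 157) = -7 - 11 = -18)
b(I, j) = 9 + I² - 669*j (b(I, j) = 9 + (I*I - 669*j) = 9 + (I² - 669*j) = 9 + I² - 669*j)
D(-327) + b(√(K + 134), -328) = 570 + (9 + (√(-18 + 134))² - 669*(-328)) = 570 + (9 + (√116)² + 219432) = 570 + (9 + (2*√29)² + 219432) = 570 + (9 + 116 + 219432) = 570 + 219557 = 220127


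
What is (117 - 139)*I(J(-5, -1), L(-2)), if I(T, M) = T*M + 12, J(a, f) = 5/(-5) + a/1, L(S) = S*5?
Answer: -1584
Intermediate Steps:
L(S) = 5*S
J(a, f) = -1 + a (J(a, f) = 5*(-⅕) + a*1 = -1 + a)
I(T, M) = 12 + M*T (I(T, M) = M*T + 12 = 12 + M*T)
(117 - 139)*I(J(-5, -1), L(-2)) = (117 - 139)*(12 + (5*(-2))*(-1 - 5)) = -22*(12 - 10*(-6)) = -22*(12 + 60) = -22*72 = -1584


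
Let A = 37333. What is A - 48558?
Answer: -11225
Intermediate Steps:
A - 48558 = 37333 - 48558 = -11225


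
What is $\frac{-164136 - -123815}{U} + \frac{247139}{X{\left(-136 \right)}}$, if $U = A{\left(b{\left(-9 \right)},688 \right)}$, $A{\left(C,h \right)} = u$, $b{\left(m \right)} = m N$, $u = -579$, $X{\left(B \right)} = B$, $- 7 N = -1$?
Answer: $- \frac{137609825}{78744} \approx -1747.6$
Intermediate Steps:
$N = \frac{1}{7}$ ($N = \left(- \frac{1}{7}\right) \left(-1\right) = \frac{1}{7} \approx 0.14286$)
$b{\left(m \right)} = \frac{m}{7}$ ($b{\left(m \right)} = m \frac{1}{7} = \frac{m}{7}$)
$A{\left(C,h \right)} = -579$
$U = -579$
$\frac{-164136 - -123815}{U} + \frac{247139}{X{\left(-136 \right)}} = \frac{-164136 - -123815}{-579} + \frac{247139}{-136} = \left(-164136 + 123815\right) \left(- \frac{1}{579}\right) + 247139 \left(- \frac{1}{136}\right) = \left(-40321\right) \left(- \frac{1}{579}\right) - \frac{247139}{136} = \frac{40321}{579} - \frac{247139}{136} = - \frac{137609825}{78744}$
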